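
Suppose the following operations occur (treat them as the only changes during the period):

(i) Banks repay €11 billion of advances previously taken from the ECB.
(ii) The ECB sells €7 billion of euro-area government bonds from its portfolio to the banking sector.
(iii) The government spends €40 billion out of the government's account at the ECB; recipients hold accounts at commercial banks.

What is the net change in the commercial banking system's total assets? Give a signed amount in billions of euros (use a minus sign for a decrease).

Discount-window repayment €11 billion: bank balance sheets shrink → −€11B.
OMO sale (to banks) €7 billion: just an asset swap on bank balance sheets → 0.
Government spending €40 billion: bank balance sheets expand → +€40B.
Net: −11 + 0 + 40 = +€29 billion.

+€29 billion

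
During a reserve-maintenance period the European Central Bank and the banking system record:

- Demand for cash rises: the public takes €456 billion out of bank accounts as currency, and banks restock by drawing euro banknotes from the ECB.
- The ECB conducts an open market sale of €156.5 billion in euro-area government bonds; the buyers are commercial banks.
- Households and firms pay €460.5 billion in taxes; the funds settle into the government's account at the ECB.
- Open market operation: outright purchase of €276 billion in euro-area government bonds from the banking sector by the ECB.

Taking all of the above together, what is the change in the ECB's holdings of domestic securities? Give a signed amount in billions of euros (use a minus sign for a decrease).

+€119.5 billion

ECB balance sheet:
  Assets:      Securities +€119.5B
  Liabilities: Bank reserves −€797B, Currency in circulation +€456B, Government deposits +€460.5B
So the change in the ECB's holdings of domestic securities is +€119.5 billion.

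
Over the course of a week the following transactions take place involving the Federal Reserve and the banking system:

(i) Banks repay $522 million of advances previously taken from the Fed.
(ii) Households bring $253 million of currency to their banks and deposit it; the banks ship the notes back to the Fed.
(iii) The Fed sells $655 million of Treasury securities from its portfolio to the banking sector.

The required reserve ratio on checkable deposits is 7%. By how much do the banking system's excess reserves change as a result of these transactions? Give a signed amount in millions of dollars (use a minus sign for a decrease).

Discount-window repayment $522 million: reserves −$522M, deposits 0.
Currency deposit $253 million: reserves +$253M, deposits +$253M.
OMO sale (to banks) $655 million: reserves −$655M, deposits 0.
Totals: Δreserves = −$924M, Δdeposits = +$253M.
Δrequired reserves = 7% × +$253M = +$17.71M.
Δexcess reserves = Δreserves − Δrequired = −$924M − (+$17.71M) = -$941.71 million.

-$941.71 million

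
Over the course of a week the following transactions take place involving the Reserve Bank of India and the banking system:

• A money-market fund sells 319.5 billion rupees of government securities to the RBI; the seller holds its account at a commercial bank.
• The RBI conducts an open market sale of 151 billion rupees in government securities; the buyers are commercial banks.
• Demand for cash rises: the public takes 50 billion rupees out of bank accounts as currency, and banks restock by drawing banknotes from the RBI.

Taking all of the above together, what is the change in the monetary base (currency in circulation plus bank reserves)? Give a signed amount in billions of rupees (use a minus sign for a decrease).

Asset purchase (from non-banks) 319.5 billion rupees: RBI balance sheet expands → +319.5B.
OMO sale (to banks) 151 billion rupees: RBI balance sheet contracts → −151B.
Currency withdrawal 50 billion rupees: just a shift between currency and reserves — both are base money → 0.
Net: 319.5 − 151 + 0 = +168.5 billion.

+168.5 billion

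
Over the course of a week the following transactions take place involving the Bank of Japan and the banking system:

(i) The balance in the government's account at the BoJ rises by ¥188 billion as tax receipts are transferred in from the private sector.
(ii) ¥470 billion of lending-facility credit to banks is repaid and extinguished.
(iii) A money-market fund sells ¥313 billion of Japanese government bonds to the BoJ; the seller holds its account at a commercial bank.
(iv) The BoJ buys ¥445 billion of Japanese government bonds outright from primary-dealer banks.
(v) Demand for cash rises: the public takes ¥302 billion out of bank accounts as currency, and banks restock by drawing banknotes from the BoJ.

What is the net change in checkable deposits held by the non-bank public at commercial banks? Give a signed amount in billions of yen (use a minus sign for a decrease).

Government account inflow ¥188 billion: non-bank counterparties' bank balances fall → −¥188B.
Discount-window repayment ¥470 billion: the counterparty is a bank, so public deposits are unchanged → 0.
Asset purchase (from non-banks) ¥313 billion: non-bank counterparties' bank balances rise → +¥313B.
OMO purchase (from banks) ¥445 billion: the counterparty is a bank, so public deposits are unchanged → 0.
Currency withdrawal ¥302 billion: non-bank counterparties' bank balances fall → −¥302B.
Net: −188 + 0 + 313 + 0 − 302 = -¥177 billion.

-¥177 billion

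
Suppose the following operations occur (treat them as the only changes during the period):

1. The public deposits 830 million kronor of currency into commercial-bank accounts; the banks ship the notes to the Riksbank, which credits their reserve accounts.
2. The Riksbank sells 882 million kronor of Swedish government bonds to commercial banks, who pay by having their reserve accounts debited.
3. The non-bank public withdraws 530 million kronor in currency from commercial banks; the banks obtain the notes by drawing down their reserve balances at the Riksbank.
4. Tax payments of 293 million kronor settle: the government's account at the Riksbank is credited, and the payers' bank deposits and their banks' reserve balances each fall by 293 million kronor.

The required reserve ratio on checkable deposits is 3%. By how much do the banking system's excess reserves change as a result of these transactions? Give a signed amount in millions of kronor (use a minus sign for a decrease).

Currency deposit 830 million kronor: reserves +830M, deposits +830M.
OMO sale (to banks) 882 million kronor: reserves −882M, deposits 0.
Currency withdrawal 530 million kronor: reserves −530M, deposits −530M.
Government account inflow 293 million kronor: reserves −293M, deposits −293M.
Totals: Δreserves = −875M, Δdeposits = +7M.
Δrequired reserves = 3% × +7M = +0.21M.
Δexcess reserves = Δreserves − Δrequired = −875M − (+0.21M) = -875.21 million.

-875.21 million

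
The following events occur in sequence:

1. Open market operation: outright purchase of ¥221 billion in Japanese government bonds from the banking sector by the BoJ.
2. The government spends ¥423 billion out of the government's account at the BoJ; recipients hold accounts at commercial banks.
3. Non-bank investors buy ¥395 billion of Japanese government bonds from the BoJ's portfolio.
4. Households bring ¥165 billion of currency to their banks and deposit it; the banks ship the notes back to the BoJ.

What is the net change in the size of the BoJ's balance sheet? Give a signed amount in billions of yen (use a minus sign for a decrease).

-¥174 billion

OMO purchase (from banks) ¥221 billion: a BoJ asset is acquired → +¥221B.
Government spending ¥423 billion: only the composition of liabilities changes → 0.
Asset sale (to non-banks) ¥395 billion: a BoJ asset is shed → −¥395B.
Currency deposit ¥165 billion: only the composition of liabilities changes → 0.
Net: 221 + 0 − 395 + 0 = -¥174 billion.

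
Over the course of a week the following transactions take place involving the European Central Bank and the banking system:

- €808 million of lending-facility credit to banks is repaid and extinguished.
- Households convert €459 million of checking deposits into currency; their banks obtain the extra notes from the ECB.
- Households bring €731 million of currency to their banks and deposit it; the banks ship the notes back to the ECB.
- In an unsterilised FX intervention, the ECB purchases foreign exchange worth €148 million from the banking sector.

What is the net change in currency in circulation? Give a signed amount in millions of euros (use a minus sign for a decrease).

-€272 million

Discount-window repayment €808 million: no currency enters or leaves circulation → 0.
Currency withdrawal €459 million: notes leave the central bank → +€459M.
Currency deposit €731 million: notes return to the central bank → −€731M.
FX purchase €148 million: no currency enters or leaves circulation → 0.
Net: 0 + 459 − 731 + 0 = -€272 million.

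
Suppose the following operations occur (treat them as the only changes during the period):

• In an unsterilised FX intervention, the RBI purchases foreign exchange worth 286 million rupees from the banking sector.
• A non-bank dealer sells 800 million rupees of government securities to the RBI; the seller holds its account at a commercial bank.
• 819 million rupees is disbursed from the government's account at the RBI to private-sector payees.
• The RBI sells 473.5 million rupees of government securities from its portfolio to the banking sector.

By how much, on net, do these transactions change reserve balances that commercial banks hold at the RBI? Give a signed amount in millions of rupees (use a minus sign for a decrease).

RBI balance sheet:
  Assets:      Securities +326.5M, Foreign assets +286M
  Liabilities: Bank reserves +1431.5M, Government deposits −819M
So the change in reserve balances that commercial banks hold at the RBI is +1431.5 million.

+1431.5 million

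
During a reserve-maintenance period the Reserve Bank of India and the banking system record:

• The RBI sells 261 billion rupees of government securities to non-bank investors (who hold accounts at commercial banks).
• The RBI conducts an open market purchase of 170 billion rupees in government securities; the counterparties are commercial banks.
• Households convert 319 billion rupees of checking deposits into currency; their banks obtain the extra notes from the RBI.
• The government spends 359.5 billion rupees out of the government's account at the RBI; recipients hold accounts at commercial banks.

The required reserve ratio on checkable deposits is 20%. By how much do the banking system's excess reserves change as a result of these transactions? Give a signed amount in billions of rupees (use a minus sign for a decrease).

Asset sale (to non-banks) 261 billion rupees: reserves −261B, deposits −261B.
OMO purchase (from banks) 170 billion rupees: reserves +170B, deposits 0.
Currency withdrawal 319 billion rupees: reserves −319B, deposits −319B.
Government spending 359.5 billion rupees: reserves +359.5B, deposits +359.5B.
Totals: Δreserves = −50.5B, Δdeposits = −220.5B.
Δrequired reserves = 20% × −220.5B = −44.1B.
Δexcess reserves = Δreserves − Δrequired = −50.5B − (−44.1B) = -6.4 billion.

-6.4 billion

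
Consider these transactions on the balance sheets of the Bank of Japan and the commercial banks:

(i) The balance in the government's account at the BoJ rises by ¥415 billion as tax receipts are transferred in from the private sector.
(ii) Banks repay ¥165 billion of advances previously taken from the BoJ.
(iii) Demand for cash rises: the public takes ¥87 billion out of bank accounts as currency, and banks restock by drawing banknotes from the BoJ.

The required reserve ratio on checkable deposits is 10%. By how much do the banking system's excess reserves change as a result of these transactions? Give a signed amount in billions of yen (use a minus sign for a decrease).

Government account inflow ¥415 billion: reserves −¥415B, deposits −¥415B.
Discount-window repayment ¥165 billion: reserves −¥165B, deposits 0.
Currency withdrawal ¥87 billion: reserves −¥87B, deposits −¥87B.
Totals: Δreserves = −¥667B, Δdeposits = −¥502B.
Δrequired reserves = 10% × −¥502B = −¥50.2B.
Δexcess reserves = Δreserves − Δrequired = −¥667B − (−¥50.2B) = -¥616.8 billion.

-¥616.8 billion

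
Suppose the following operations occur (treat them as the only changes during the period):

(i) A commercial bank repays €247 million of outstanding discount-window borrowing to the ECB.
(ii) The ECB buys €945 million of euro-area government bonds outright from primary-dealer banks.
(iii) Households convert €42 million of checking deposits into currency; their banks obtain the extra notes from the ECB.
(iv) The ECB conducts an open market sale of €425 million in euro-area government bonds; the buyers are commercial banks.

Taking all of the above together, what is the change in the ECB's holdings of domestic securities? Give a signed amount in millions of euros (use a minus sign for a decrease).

+€520 million

Discount-window repayment €247 million: the ECB's securities portfolio is untouched → 0.
OMO purchase (from banks) €945 million: securities added to the ECB's portfolio → +€945M.
Currency withdrawal €42 million: the ECB's securities portfolio is untouched → 0.
OMO sale (to banks) €425 million: securities removed from the ECB's portfolio → −€425M.
Net: 0 + 945 + 0 − 425 = +€520 million.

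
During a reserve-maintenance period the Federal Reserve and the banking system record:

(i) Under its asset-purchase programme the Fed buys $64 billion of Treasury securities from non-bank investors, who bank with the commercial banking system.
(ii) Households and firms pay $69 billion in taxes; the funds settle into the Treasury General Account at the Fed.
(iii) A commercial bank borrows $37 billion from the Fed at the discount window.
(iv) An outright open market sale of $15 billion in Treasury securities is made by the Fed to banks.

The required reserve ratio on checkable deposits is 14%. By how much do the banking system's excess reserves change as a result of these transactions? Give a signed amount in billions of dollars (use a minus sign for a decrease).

+$17.7 billion

Asset purchase (from non-banks) $64 billion: reserves +$64B, deposits +$64B.
Government account inflow $69 billion: reserves −$69B, deposits −$69B.
Discount-window loan $37 billion: reserves +$37B, deposits 0.
OMO sale (to banks) $15 billion: reserves −$15B, deposits 0.
Totals: Δreserves = +$17B, Δdeposits = −$5B.
Δrequired reserves = 14% × −$5B = −$0.7B.
Δexcess reserves = Δreserves − Δrequired = +$17B − (−$0.7B) = +$17.7 billion.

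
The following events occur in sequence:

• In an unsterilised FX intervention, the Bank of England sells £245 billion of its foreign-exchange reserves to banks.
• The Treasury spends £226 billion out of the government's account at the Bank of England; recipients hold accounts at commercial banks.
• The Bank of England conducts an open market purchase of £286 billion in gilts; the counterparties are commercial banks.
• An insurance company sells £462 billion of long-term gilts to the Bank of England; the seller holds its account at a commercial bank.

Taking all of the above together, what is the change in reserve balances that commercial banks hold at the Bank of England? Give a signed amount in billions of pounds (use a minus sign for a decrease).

FX sale £245 billion: the buying banks pay out of their reserve balances → −£245B.
Government spending £226 billion: government payments flow into bank reserve accounts → +£226B.
OMO purchase (from banks) £286 billion: the Bank of England pays by crediting reserve accounts → +£286B.
Asset purchase (from non-banks) £462 billion: the Bank of England pays by crediting reserve accounts → +£462B.
Net: −245 + 226 + 286 + 462 = +£729 billion.

+£729 billion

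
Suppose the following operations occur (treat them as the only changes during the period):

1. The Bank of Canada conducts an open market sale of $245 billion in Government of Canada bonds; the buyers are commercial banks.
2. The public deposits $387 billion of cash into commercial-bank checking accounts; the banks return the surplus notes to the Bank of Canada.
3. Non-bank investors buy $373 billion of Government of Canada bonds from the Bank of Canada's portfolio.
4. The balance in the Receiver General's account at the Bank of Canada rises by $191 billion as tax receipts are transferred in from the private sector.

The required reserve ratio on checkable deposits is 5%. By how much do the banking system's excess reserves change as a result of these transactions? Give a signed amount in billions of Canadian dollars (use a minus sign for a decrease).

-$413.15 billion

OMO sale (to banks) $245 billion: reserves −$245B, deposits 0.
Currency deposit $387 billion: reserves +$387B, deposits +$387B.
Asset sale (to non-banks) $373 billion: reserves −$373B, deposits −$373B.
Government account inflow $191 billion: reserves −$191B, deposits −$191B.
Totals: Δreserves = −$422B, Δdeposits = −$177B.
Δrequired reserves = 5% × −$177B = −$8.85B.
Δexcess reserves = Δreserves − Δrequired = −$422B − (−$8.85B) = -$413.15 billion.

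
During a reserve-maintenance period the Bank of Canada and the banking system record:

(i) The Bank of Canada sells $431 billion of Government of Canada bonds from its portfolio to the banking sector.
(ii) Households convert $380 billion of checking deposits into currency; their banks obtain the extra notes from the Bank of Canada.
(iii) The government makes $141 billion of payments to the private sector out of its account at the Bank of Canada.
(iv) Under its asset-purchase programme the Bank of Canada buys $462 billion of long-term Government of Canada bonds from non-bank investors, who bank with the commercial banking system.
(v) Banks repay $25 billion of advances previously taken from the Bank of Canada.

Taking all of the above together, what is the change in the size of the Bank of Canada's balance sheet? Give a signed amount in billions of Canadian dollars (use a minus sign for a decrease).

+$6 billion

OMO sale (to banks) $431 billion: a Bank of Canada asset is shed → −$431B.
Currency withdrawal $380 billion: only the composition of liabilities changes → 0.
Government spending $141 billion: only the composition of liabilities changes → 0.
Asset purchase (from non-banks) $462 billion: a Bank of Canada asset is acquired → +$462B.
Discount-window repayment $25 billion: a Bank of Canada asset is shed → −$25B.
Net: −431 + 0 + 0 + 462 − 25 = +$6 billion.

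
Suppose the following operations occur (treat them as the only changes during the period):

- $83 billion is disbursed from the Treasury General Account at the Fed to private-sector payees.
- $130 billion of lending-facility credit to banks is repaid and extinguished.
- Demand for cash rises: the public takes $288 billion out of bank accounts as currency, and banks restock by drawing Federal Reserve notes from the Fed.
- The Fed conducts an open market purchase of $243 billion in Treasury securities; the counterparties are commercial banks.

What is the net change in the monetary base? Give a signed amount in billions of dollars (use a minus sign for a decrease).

Government spending $83 billion: a non-base liability converts back to reserves → +$83B.
Discount-window repayment $130 billion: Fed balance sheet contracts → −$130B.
Currency withdrawal $288 billion: just a shift between currency and reserves — both are base money → 0.
OMO purchase (from banks) $243 billion: Fed balance sheet expands → +$243B.
Net: 83 − 130 + 0 + 243 = +$196 billion.

+$196 billion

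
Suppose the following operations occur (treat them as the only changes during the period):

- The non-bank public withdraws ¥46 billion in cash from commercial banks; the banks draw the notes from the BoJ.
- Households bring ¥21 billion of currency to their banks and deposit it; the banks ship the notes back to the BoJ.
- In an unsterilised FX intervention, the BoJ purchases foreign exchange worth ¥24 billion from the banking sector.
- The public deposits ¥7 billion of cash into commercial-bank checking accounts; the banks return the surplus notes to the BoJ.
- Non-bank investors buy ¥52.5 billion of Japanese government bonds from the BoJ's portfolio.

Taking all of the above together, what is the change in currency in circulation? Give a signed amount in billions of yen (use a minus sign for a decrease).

+¥18 billion

Currency withdrawal ¥46 billion: notes leave the central bank → +¥46B.
Currency deposit ¥21 billion: notes return to the central bank → −¥21B.
FX purchase ¥24 billion: no currency enters or leaves circulation → 0.
Currency deposit ¥7 billion: notes return to the central bank → −¥7B.
Asset sale (to non-banks) ¥52.5 billion: no currency enters or leaves circulation → 0.
Net: 46 − 21 + 0 − 7 + 0 = +¥18 billion.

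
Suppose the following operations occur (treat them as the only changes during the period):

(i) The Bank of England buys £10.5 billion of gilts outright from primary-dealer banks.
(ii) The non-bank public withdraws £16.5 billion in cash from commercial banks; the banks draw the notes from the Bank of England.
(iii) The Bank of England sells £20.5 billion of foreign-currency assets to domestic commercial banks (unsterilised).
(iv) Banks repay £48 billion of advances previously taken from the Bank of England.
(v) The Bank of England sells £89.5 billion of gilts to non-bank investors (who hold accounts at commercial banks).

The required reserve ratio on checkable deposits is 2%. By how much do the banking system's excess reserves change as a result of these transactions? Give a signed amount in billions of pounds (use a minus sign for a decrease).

OMO purchase (from banks) £10.5 billion: reserves +£10.5B, deposits 0.
Currency withdrawal £16.5 billion: reserves −£16.5B, deposits −£16.5B.
FX sale £20.5 billion: reserves −£20.5B, deposits 0.
Discount-window repayment £48 billion: reserves −£48B, deposits 0.
Asset sale (to non-banks) £89.5 billion: reserves −£89.5B, deposits −£89.5B.
Totals: Δreserves = −£164B, Δdeposits = −£106B.
Δrequired reserves = 2% × −£106B = −£2.12B.
Δexcess reserves = Δreserves − Δrequired = −£164B − (−£2.12B) = -£161.88 billion.

-£161.88 billion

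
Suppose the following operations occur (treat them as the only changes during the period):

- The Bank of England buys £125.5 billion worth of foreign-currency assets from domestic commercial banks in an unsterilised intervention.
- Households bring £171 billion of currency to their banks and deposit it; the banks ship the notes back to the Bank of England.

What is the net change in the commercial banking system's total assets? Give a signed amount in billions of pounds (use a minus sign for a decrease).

+£171 billion

FX purchase £125.5 billion: just an asset swap on bank balance sheets → 0.
Currency deposit £171 billion: bank balance sheets expand → +£171B.
Net: 0 + 171 = +£171 billion.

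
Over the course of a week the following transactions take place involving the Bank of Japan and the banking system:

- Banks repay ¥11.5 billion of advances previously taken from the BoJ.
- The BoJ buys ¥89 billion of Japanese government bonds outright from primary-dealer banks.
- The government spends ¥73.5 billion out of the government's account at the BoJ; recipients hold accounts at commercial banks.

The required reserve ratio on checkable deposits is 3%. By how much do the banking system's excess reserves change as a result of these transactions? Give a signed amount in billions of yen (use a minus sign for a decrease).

+¥148.795 billion

Discount-window repayment ¥11.5 billion: reserves −¥11.5B, deposits 0.
OMO purchase (from banks) ¥89 billion: reserves +¥89B, deposits 0.
Government spending ¥73.5 billion: reserves +¥73.5B, deposits +¥73.5B.
Totals: Δreserves = +¥151B, Δdeposits = +¥73.5B.
Δrequired reserves = 3% × +¥73.5B = +¥2.205B.
Δexcess reserves = Δreserves − Δrequired = +¥151B − (+¥2.205B) = +¥148.795 billion.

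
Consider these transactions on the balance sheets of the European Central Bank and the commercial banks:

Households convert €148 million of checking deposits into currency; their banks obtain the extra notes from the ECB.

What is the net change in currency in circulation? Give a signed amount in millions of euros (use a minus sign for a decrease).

+€148 million

ECB balance sheet:
  Assets:      no change
  Liabilities: Bank reserves −€148M, Currency in circulation +€148M
Commercial banking system:
  Assets:      Reserves at CB −€148M
  Liabilities: Checkable deposits −€148M
So the change in currency in circulation is +€148 million.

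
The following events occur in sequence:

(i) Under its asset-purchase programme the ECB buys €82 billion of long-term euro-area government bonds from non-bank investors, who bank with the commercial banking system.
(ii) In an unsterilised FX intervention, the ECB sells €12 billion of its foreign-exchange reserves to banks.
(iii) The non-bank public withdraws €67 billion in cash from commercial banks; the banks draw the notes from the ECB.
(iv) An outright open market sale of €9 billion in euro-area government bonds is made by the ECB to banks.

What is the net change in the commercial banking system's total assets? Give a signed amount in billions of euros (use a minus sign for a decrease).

+€15 billion

Asset purchase (from non-banks) €82 billion: bank balance sheets expand → +€82B.
FX sale €12 billion: just an asset swap on bank balance sheets → 0.
Currency withdrawal €67 billion: bank balance sheets shrink → −€67B.
OMO sale (to banks) €9 billion: just an asset swap on bank balance sheets → 0.
Net: 82 + 0 − 67 + 0 = +€15 billion.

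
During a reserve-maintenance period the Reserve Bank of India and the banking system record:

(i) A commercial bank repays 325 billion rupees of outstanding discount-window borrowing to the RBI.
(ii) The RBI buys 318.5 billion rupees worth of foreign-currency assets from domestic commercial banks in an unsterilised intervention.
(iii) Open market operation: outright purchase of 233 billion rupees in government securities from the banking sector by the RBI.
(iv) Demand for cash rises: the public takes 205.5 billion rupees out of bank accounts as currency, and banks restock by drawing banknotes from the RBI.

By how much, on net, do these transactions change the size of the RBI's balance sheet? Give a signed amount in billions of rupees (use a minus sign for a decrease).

RBI balance sheet:
  Assets:      Securities +233B, Loans to banks −325B, Foreign assets +318.5B
  Liabilities: Bank reserves +21B, Currency in circulation +205.5B
Change in total RBI assets = +226.5 billion.

+226.5 billion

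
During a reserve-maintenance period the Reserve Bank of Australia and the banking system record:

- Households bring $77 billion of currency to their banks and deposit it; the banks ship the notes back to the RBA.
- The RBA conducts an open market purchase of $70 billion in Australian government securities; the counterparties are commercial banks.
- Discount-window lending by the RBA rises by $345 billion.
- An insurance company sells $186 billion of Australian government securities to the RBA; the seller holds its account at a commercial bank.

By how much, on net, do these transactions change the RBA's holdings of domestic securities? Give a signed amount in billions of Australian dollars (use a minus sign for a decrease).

+$256 billion

RBA balance sheet:
  Assets:      Securities +$256B, Loans to banks +$345B
  Liabilities: Bank reserves +$678B, Currency in circulation −$77B
Commercial banking system:
  Assets:      Reserves at CB +$678B, Securities −$70B
  Liabilities: Checkable deposits +$263B, Borrowings from CB +$345B
So the change in the RBA's holdings of domestic securities is +$256 billion.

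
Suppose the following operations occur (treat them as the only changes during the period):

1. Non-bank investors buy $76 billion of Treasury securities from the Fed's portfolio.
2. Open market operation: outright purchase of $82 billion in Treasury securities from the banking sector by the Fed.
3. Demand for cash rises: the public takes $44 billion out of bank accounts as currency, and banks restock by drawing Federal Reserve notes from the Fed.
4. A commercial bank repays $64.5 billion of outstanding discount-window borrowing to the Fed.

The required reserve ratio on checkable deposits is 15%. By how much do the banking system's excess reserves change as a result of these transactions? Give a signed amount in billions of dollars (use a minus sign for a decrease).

-$84.5 billion

Asset sale (to non-banks) $76 billion: reserves −$76B, deposits −$76B.
OMO purchase (from banks) $82 billion: reserves +$82B, deposits 0.
Currency withdrawal $44 billion: reserves −$44B, deposits −$44B.
Discount-window repayment $64.5 billion: reserves −$64.5B, deposits 0.
Totals: Δreserves = −$102.5B, Δdeposits = −$120B.
Δrequired reserves = 15% × −$120B = −$18B.
Δexcess reserves = Δreserves − Δrequired = −$102.5B − (−$18B) = -$84.5 billion.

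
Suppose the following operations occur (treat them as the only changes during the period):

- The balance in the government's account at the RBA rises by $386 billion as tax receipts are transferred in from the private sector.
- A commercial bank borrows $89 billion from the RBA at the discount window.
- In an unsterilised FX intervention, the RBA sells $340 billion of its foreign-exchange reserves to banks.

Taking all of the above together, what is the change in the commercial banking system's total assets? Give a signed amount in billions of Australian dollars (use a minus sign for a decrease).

RBA balance sheet:
  Assets:      Loans to banks +$89B, Foreign assets −$340B
  Liabilities: Bank reserves −$637B, Government deposits +$386B
Commercial banking system:
  Assets:      Reserves at CB −$637B, Foreign assets +$340B
  Liabilities: Checkable deposits −$386B, Borrowings from CB +$89B
Change in total bank assets = -$297 billion.

-$297 billion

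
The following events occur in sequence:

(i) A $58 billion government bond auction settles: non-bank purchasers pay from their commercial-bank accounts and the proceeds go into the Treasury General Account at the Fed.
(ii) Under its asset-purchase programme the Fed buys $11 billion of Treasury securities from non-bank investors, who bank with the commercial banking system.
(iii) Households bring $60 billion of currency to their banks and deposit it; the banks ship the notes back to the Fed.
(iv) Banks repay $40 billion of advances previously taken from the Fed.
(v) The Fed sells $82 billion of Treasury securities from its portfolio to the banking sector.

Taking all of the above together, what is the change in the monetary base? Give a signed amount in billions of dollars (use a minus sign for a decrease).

-$169 billion

Government account inflow $58 billion: reserves shift to a non-base liability → −$58B.
Asset purchase (from non-banks) $11 billion: Fed balance sheet expands → +$11B.
Currency deposit $60 billion: just a shift between currency and reserves — both are base money → 0.
Discount-window repayment $40 billion: Fed balance sheet contracts → −$40B.
OMO sale (to banks) $82 billion: Fed balance sheet contracts → −$82B.
Net: −58 + 11 + 0 − 40 − 82 = -$169 billion.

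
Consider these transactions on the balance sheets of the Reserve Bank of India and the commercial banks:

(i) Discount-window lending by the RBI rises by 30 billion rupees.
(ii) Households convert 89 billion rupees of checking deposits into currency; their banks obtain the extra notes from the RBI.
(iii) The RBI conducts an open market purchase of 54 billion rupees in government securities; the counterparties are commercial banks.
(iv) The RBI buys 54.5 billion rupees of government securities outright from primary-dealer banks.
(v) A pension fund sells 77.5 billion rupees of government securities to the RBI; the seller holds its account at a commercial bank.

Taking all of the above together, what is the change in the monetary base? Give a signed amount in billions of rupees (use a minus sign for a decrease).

+216 billion

Discount-window loan 30 billion rupees: RBI balance sheet expands → +30B.
Currency withdrawal 89 billion rupees: just a shift between currency and reserves — both are base money → 0.
OMO purchase (from banks) 54 billion rupees: RBI balance sheet expands → +54B.
OMO purchase (from banks) 54.5 billion rupees: RBI balance sheet expands → +54.5B.
Asset purchase (from non-banks) 77.5 billion rupees: RBI balance sheet expands → +77.5B.
Net: 30 + 0 + 54 + 54.5 + 77.5 = +216 billion.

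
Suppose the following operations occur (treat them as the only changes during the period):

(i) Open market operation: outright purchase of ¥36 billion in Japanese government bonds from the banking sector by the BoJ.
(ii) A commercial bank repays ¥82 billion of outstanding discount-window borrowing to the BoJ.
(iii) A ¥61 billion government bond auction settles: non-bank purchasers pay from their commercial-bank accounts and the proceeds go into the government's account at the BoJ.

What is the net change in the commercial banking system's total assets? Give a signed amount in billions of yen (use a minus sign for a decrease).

-¥143 billion

BoJ balance sheet:
  Assets:      Securities +¥36B, Loans to banks −¥82B
  Liabilities: Bank reserves −¥107B, Government deposits +¥61B
Commercial banking system:
  Assets:      Reserves at CB −¥107B, Securities −¥36B
  Liabilities: Checkable deposits −¥61B, Borrowings from CB −¥82B
Change in total bank assets = -¥143 billion.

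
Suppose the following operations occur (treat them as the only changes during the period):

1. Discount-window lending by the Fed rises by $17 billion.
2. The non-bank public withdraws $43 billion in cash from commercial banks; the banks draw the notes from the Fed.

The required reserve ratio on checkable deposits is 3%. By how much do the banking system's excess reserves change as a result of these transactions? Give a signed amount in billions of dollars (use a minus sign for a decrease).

-$24.71 billion

Discount-window loan $17 billion: reserves +$17B, deposits 0.
Currency withdrawal $43 billion: reserves −$43B, deposits −$43B.
Totals: Δreserves = −$26B, Δdeposits = −$43B.
Δrequired reserves = 3% × −$43B = −$1.29B.
Δexcess reserves = Δreserves − Δrequired = −$26B − (−$1.29B) = -$24.71 billion.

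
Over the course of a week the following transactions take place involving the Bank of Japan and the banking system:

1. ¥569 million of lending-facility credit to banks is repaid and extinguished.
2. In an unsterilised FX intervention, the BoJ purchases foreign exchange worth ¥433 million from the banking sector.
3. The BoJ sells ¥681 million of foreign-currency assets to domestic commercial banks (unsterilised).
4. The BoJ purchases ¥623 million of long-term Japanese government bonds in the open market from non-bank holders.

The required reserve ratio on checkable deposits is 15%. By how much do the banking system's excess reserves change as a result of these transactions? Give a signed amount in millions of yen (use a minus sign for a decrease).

-¥287.45 million

Discount-window repayment ¥569 million: reserves −¥569M, deposits 0.
FX purchase ¥433 million: reserves +¥433M, deposits 0.
FX sale ¥681 million: reserves −¥681M, deposits 0.
Asset purchase (from non-banks) ¥623 million: reserves +¥623M, deposits +¥623M.
Totals: Δreserves = −¥194M, Δdeposits = +¥623M.
Δrequired reserves = 15% × +¥623M = +¥93.45M.
Δexcess reserves = Δreserves − Δrequired = −¥194M − (+¥93.45M) = -¥287.45 million.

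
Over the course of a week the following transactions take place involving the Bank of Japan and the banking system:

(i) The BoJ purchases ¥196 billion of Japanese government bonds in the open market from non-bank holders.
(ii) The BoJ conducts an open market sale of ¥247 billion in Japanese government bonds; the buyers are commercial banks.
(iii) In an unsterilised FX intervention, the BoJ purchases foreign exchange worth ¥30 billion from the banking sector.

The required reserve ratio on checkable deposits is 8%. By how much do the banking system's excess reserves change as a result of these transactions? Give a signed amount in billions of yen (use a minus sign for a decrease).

-¥36.68 billion

Asset purchase (from non-banks) ¥196 billion: reserves +¥196B, deposits +¥196B.
OMO sale (to banks) ¥247 billion: reserves −¥247B, deposits 0.
FX purchase ¥30 billion: reserves +¥30B, deposits 0.
Totals: Δreserves = −¥21B, Δdeposits = +¥196B.
Δrequired reserves = 8% × +¥196B = +¥15.68B.
Δexcess reserves = Δreserves − Δrequired = −¥21B − (+¥15.68B) = -¥36.68 billion.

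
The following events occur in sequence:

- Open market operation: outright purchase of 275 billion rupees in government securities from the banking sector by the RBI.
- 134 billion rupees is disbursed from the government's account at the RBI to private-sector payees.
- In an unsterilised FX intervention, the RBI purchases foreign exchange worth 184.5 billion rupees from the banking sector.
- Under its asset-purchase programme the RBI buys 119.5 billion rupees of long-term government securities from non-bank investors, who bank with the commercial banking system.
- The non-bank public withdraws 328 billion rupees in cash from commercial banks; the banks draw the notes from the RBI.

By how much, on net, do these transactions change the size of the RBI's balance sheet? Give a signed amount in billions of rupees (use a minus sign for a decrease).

+579 billion

RBI balance sheet:
  Assets:      Securities +394.5B, Foreign assets +184.5B
  Liabilities: Bank reserves +385B, Currency in circulation +328B, Government deposits −134B
Commercial banking system:
  Assets:      Reserves at CB +385B, Securities −275B, Foreign assets −184.5B
  Liabilities: Checkable deposits −74.5B
Change in total RBI assets = +579 billion.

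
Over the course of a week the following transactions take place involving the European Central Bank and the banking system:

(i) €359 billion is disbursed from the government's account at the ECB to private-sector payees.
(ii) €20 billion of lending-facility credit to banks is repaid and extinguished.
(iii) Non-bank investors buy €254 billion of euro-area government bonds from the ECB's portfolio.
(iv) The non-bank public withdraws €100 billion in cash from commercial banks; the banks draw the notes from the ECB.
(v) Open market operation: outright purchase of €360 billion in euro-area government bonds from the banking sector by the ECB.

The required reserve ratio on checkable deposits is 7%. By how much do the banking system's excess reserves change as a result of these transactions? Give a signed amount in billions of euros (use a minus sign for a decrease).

Government spending €359 billion: reserves +€359B, deposits +€359B.
Discount-window repayment €20 billion: reserves −€20B, deposits 0.
Asset sale (to non-banks) €254 billion: reserves −€254B, deposits −€254B.
Currency withdrawal €100 billion: reserves −€100B, deposits −€100B.
OMO purchase (from banks) €360 billion: reserves +€360B, deposits 0.
Totals: Δreserves = +€345B, Δdeposits = +€5B.
Δrequired reserves = 7% × +€5B = +€0.35B.
Δexcess reserves = Δreserves − Δrequired = +€345B − (+€0.35B) = +€344.65 billion.

+€344.65 billion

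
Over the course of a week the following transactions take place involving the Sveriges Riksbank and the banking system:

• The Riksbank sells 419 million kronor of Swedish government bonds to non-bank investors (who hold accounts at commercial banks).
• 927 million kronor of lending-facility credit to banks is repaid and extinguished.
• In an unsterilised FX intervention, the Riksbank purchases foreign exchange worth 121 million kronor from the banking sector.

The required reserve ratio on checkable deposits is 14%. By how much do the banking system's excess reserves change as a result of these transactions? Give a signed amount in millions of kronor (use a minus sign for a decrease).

-1166.34 million

Asset sale (to non-banks) 419 million kronor: reserves −419M, deposits −419M.
Discount-window repayment 927 million kronor: reserves −927M, deposits 0.
FX purchase 121 million kronor: reserves +121M, deposits 0.
Totals: Δreserves = −1225M, Δdeposits = −419M.
Δrequired reserves = 14% × −419M = −58.66M.
Δexcess reserves = Δreserves − Δrequired = −1225M − (−58.66M) = -1166.34 million.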